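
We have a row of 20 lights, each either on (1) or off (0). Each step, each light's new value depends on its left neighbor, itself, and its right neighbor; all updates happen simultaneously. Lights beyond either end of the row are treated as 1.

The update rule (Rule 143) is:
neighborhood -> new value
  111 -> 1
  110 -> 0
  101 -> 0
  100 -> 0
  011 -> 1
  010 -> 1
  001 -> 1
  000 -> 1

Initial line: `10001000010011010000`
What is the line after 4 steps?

01001110011001001111

step 1: 00111011110110010111
step 2: 01110011100100110111
step 3: 01100111001101100111
step 4: 01001110011001001111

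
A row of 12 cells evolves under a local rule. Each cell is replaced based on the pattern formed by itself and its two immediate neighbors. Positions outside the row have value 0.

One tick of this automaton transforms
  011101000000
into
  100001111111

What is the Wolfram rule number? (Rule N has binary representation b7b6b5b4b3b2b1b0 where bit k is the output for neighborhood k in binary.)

23

position 2: 111 → 0  (bit 7 = 0)
position 3: 110 → 0  (bit 6 = 0)
position 4: 101 → 0  (bit 5 = 0)
position 6: 100 → 1  (bit 4 = 1)
position 1: 011 → 0  (bit 3 = 0)
position 5: 010 → 1  (bit 2 = 1)
position 0: 001 → 1  (bit 1 = 1)
position 7: 000 → 1  (bit 0 = 1)
bits b7..b0 = 00010111 = 23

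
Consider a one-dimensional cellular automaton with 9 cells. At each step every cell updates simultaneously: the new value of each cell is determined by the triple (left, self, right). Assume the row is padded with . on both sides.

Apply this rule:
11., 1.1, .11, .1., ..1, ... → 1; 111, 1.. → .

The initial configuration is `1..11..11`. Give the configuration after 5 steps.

step 1: 1.111.111
step 2: 111.111.1
step 3: 1.111.111  (repeats step 1; period 2)
step 5: 1.111.111

1.111.111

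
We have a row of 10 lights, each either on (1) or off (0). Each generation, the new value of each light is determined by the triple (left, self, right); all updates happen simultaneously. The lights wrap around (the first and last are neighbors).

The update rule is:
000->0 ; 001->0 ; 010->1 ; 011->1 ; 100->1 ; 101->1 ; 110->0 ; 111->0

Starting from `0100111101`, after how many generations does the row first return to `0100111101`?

generation 1: 1110100011
generation 2: 0001110010
generation 3: 0001001011
generation 4: 1001101110
generation 5: 1101011001
generation 6: 0011110101
generation 7: 1010001111
generation 8: 0111001000
generation 9: 0100101100
generation 10: 0110111010
generation 11: 0101100111
generation 12: 1111010100
generation 13: 1000111110
generation 14: 1100100001
generation 15: 0010110001
generation 16: 1011101001
generation 17: 0110011101
generation 18: 1101010011
generation 19: 0011111010
generation 20: 0010000111
generation 21: 1011000100
generation 22: 1110100110
generation 23: 1001110101
generation 24: 0101001111
generation 25: 1111101000
generation 26: 1000011100
generation 27: 1100010010
generation 28: 1010011011
generation 29: 0111010110
generation 30: 0100111101

30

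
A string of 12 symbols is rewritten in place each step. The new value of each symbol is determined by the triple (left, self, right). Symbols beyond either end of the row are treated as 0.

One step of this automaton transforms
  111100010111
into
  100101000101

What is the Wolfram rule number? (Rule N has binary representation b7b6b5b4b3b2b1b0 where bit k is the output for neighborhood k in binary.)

position 1: 111 → 0  (bit 7 = 0)
position 3: 110 → 1  (bit 6 = 1)
position 8: 101 → 0  (bit 5 = 0)
position 4: 100 → 0  (bit 4 = 0)
position 0: 011 → 1  (bit 3 = 1)
position 7: 010 → 0  (bit 2 = 0)
position 6: 001 → 0  (bit 1 = 0)
position 5: 000 → 1  (bit 0 = 1)
bits b7..b0 = 01001001 = 73

73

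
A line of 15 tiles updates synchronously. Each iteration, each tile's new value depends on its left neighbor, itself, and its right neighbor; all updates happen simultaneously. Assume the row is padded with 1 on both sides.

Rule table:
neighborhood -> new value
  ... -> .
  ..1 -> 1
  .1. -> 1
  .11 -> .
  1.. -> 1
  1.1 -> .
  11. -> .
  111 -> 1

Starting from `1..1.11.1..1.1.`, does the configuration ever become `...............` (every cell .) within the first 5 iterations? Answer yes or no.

.111....1111.1.
..1.1..1.11..1.
111.1111...111.
11...11.1.1.1..
1.1.1...1.1.111
iteration 5 is 1.1.1...1.1.111, still not uniform .

no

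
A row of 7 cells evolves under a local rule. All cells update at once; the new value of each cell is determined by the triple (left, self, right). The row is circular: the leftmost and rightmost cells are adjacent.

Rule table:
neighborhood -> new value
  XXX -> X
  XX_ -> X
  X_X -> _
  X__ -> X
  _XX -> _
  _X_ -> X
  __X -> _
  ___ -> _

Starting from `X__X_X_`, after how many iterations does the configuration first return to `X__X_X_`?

14

XX_X_X_
_X_X_X_
_X_X_XX
_X_X__X
_X_XX_X
_X__X_X
_XX_X_X
__X_X_X
X_X_X_X
X_X_X__
X_X_XX_
X_X__X_
X_XX_X_
X__X_X_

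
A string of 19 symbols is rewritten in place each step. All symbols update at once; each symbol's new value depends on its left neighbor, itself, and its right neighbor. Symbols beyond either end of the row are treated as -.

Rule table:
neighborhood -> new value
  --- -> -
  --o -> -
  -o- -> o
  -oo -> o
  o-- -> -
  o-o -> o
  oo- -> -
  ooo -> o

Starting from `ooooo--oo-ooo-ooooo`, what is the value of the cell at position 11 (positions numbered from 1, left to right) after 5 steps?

o

step 1: oooo---o-ooo-ooooo-
step 2: ooo----oooo-ooooo--
step 3: oo-----ooo-ooooo---
step 4: o------oo-ooooo----
step 5: o------o-ooooo-----
position 11 holds o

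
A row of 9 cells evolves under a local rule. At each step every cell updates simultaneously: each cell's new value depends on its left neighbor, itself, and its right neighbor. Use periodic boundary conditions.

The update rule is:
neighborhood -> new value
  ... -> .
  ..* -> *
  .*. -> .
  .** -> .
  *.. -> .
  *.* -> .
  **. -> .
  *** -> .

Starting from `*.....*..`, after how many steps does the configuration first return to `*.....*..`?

.....*..*
....*..*.
...*..*..
..*..*...
.*..*....
*..*.....
..*.....*
.*.....*.
*.....*..

9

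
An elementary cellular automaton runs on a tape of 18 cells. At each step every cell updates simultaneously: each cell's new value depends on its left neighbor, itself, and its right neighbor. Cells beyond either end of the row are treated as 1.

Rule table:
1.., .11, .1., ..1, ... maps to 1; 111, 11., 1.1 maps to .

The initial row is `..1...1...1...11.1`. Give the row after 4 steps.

111111111111111..1
...............111
1111111111111111..
................11

................11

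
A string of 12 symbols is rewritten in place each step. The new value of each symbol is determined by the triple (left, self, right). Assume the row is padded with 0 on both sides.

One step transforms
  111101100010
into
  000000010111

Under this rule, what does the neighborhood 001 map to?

At position 9 the neighborhood is 001; the next row has 1 there.

1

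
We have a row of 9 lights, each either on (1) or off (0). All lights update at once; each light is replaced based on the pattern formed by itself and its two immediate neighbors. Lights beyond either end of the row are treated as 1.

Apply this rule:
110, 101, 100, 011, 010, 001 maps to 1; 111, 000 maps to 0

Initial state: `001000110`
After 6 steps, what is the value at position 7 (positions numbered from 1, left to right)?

step 1: 111101111
step 2: 000111000
step 3: 101101101
step 4: 111111111
step 5: 000000000
step 6: 100000001
position 7 holds 0

0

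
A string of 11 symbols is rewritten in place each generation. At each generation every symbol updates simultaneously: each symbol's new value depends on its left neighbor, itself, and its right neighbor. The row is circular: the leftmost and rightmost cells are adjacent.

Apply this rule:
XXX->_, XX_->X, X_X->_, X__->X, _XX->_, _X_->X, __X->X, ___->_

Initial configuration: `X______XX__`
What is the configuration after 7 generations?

_XX__XX___X

XX____X_XXX
_XX__XX____
X_XXX_XX___
X___X__XX_X
XX_XXXX_X__
_X____X_XXX
_XX__XX___X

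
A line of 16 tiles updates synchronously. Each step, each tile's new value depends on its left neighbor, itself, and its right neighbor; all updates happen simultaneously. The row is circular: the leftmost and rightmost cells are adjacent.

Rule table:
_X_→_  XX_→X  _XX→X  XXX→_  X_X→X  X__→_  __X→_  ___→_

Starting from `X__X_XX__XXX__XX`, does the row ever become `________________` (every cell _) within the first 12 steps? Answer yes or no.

X___XXX__X_X__X_
____X_X___X____X
_____X__________
________________
all cells are _ at step 4

yes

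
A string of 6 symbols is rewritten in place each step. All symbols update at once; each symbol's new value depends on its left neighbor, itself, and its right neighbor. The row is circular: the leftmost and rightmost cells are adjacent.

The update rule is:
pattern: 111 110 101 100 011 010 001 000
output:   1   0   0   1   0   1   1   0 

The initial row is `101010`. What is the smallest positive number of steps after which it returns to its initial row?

1

101010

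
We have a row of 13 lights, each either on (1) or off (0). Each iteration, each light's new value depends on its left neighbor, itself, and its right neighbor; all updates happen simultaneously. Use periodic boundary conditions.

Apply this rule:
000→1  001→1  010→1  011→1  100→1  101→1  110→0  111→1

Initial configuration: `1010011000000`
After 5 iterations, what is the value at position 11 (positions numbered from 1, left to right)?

1

1111110111111
1111101111111
1111011111111
1110111111111
1101111111111
position 11 holds 1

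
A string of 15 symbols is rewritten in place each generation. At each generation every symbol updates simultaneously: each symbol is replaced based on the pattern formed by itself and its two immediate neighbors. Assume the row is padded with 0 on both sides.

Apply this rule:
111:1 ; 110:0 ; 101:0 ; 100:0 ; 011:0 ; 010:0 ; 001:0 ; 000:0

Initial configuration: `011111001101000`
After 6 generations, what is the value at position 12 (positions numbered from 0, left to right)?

001110000000000
000100000000000
000000000000000
000000000000000  (fixed point — unchanged through generation 6)
position 12 holds 0

0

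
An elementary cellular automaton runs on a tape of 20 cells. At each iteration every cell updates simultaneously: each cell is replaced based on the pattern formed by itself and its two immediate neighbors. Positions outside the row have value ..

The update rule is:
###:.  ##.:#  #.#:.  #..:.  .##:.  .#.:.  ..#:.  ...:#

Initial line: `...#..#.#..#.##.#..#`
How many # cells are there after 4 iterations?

13

##............#.....
.#.##########...####
............#.#....#
###########.....##..
count of #: 13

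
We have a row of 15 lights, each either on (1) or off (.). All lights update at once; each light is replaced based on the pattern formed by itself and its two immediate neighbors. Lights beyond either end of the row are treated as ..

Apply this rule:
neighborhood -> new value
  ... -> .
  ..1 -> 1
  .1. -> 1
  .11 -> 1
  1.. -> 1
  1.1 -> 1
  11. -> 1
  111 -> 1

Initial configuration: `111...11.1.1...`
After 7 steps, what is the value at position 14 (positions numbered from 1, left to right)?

step 1: 1111.11111111..
step 2: 11111111111111.
step 3: 111111111111111
step 4: 111111111111111  (fixed point — unchanged through step 7)
position 14 holds 1

1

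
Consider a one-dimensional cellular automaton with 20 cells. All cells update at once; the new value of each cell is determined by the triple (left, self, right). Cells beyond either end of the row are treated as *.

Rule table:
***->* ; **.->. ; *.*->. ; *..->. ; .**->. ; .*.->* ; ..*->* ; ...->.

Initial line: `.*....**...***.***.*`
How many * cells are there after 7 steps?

6

.*...*....*.*...*...
.*..**...**.*..**..*
.*.*....*...*.*...*.
.*.*...**..**.*..**.
.*.*..*...*...*.*...
.*.*.**..**..**.*..*
.*.*....*...*...*.*.
count of *: 6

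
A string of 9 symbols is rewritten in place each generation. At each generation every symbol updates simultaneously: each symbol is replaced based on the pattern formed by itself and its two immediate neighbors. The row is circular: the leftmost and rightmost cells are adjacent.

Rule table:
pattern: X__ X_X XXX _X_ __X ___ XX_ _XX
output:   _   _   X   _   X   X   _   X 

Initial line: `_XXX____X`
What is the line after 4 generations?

_XX__XXX_
XX__XXX__
X__XXX__X
__XXX__XX

__XXX__XX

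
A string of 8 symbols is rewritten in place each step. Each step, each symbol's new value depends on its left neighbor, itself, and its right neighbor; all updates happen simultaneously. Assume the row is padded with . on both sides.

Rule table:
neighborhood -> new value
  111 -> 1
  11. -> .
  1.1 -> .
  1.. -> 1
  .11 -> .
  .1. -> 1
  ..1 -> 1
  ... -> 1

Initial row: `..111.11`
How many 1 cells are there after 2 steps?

5

step 1: 11.1....
step 2: ...11111
count of 1: 5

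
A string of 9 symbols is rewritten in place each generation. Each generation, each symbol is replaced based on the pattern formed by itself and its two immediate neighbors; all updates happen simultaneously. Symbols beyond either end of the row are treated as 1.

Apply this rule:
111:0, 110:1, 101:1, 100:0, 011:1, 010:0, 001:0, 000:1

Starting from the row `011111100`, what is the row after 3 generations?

101110110

generation 1: 110000100
generation 2: 010110000
generation 3: 101110110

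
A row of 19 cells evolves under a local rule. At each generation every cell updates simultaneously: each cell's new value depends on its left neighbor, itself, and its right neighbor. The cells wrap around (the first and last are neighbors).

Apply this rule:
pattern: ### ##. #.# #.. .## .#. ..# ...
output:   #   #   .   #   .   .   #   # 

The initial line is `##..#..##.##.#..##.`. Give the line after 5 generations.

#.#..###.##.#..#..#

.###.##.#..#..##.#.
#.##..#..##.##.#..#
#..###.##.#..#..##.
.##.##..#..##.##.#.
#.#..###.##.#..#..#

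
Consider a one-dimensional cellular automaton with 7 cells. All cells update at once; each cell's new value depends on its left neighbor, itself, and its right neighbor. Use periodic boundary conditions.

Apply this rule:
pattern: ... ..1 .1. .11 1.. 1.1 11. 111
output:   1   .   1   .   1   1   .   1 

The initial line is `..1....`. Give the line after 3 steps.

111.11.

1.11111
.1.1111
111.11.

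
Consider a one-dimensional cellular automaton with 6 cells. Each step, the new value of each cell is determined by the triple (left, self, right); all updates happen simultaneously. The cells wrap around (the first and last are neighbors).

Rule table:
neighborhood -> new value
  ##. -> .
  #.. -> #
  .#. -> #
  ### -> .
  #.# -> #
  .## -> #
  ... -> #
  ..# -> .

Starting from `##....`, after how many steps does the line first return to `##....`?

15

#.###.
###..#
...#.#
##.###
..##..
#.#.##
.####.
.#...#
####.#
....##
###.#.
#..###
.#.#..
.#####
##....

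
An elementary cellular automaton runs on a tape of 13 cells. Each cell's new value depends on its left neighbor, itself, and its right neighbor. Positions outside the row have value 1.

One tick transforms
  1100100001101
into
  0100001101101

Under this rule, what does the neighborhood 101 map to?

At position 11 the neighborhood is 101; the next row has 0 there.

0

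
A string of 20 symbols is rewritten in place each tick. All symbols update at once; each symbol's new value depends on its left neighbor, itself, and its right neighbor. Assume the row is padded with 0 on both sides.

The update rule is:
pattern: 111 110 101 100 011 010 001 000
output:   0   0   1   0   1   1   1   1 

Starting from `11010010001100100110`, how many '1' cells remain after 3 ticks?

12

tick 1: 10110110111001101100
tick 2: 11101101100011011001
tick 3: 10011011001110110011
count of 1: 12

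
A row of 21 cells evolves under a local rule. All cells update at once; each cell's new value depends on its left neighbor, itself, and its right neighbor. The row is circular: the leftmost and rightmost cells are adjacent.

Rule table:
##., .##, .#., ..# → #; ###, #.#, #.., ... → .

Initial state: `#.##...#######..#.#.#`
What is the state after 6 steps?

#.##..##.....#.##.#.#
#.##.###....##.##.#.#
#.##.#.#...###.##.#.#
#.##.#.#..##.#.##.#.#
#.##.#.#.###.#.##.#.#
#.##.#.#.#.#.#.##.#.#

#.##.#.#.#.#.#.##.#.#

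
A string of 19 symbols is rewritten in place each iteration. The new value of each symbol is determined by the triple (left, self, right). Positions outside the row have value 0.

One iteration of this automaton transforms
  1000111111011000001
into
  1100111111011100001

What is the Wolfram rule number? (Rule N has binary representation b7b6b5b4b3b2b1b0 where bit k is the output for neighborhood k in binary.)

220

position 5: 111 → 1  (bit 7 = 1)
position 9: 110 → 1  (bit 6 = 1)
position 10: 101 → 0  (bit 5 = 0)
position 1: 100 → 1  (bit 4 = 1)
position 4: 011 → 1  (bit 3 = 1)
position 0: 010 → 1  (bit 2 = 1)
position 3: 001 → 0  (bit 1 = 0)
position 2: 000 → 0  (bit 0 = 0)
bits b7..b0 = 11011100 = 220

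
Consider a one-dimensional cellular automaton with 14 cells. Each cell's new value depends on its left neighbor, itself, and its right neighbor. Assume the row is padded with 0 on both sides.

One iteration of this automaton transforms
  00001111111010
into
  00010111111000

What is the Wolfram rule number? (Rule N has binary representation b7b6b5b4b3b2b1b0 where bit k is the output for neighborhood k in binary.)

194

position 5: 111 → 1  (bit 7 = 1)
position 10: 110 → 1  (bit 6 = 1)
position 11: 101 → 0  (bit 5 = 0)
position 13: 100 → 0  (bit 4 = 0)
position 4: 011 → 0  (bit 3 = 0)
position 12: 010 → 0  (bit 2 = 0)
position 3: 001 → 1  (bit 1 = 1)
position 0: 000 → 0  (bit 0 = 0)
bits b7..b0 = 11000010 = 194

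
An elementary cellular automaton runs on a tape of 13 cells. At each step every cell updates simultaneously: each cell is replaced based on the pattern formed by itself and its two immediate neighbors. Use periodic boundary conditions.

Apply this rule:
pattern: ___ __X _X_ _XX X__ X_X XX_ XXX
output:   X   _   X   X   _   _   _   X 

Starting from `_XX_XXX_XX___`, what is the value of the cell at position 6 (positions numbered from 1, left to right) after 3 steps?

_

_X__XX__X__XX
_X__X___X__X_
_X__X_X_X__X_
position 6 holds _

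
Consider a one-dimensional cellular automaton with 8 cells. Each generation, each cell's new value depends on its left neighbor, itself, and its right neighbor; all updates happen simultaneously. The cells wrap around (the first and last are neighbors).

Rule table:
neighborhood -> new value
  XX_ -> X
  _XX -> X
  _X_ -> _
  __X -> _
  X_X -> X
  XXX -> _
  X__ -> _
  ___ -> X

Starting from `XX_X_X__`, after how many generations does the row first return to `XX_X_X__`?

4

XXX_X___
X_XX__X_
_XXX___X
XX_X_X__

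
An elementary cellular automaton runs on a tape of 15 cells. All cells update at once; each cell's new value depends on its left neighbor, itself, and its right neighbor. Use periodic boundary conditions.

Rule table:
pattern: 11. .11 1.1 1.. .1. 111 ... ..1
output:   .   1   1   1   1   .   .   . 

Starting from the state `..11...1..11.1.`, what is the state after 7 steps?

11..11.111111..

step 1: ..1.1..11.1.111
step 2: 1.1111.1.1111..
step 3: 111...1111...1.
step 4: 1..1..1...1..11
step 5: .1.11.11..11.1.
step 6: .111.11.1.1.111
step 7: 11..11.111111..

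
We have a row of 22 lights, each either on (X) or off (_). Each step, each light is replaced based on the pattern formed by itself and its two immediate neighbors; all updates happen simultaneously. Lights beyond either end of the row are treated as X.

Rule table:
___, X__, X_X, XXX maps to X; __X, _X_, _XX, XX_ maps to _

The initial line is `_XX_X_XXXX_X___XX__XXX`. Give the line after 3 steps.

X_X__X_X__X_X___X__X__

step 1: X__X_X_XX_X_XX___X__XX
step 2: _X__X_X__X_X__XX__X__X
step 3: X_X__X_X__X_X___X__X__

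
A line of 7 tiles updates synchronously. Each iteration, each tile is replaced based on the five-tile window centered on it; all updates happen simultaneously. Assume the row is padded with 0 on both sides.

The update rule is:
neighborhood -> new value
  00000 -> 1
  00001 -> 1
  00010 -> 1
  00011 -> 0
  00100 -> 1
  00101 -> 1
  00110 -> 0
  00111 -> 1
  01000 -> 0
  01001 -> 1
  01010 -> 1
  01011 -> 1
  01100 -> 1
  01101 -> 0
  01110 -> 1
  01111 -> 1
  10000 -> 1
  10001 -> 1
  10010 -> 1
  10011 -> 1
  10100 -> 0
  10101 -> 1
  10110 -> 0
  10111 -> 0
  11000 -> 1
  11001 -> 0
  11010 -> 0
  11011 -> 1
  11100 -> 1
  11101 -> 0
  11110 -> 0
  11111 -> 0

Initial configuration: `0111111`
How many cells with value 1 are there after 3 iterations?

4

0110001
0011111
1011001
count of 1: 4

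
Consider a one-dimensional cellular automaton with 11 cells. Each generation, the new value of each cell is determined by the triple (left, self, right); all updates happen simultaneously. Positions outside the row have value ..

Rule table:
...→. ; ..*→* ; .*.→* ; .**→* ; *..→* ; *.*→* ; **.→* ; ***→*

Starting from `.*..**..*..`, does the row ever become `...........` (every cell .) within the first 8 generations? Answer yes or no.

no

generation 1: **********.
generation 2: ***********
generation 3: ***********  (fixed point — unchanged through generation 8)
generation 8 is ***********, still not uniform .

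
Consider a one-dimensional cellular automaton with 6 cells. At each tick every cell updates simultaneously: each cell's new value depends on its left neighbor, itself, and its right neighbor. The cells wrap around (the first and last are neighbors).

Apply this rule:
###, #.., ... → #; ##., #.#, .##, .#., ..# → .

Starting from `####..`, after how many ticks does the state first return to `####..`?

3

.##.#.
.....#
####..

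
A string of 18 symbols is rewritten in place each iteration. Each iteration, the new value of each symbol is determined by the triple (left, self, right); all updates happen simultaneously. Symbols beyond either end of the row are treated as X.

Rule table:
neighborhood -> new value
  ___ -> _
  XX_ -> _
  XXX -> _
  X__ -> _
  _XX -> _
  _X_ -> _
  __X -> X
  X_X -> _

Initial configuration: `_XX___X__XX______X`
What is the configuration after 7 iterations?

__X_______X__X__X_

iteration 1: _____X__X_______X_
iteration 2: ____X__X_______X__
iteration 3: ___X__X_______X__X
iteration 4: __X__X_______X__X_
iteration 5: _X__X_______X__X__
iteration 6: ___X_______X__X__X
iteration 7: __X_______X__X__X_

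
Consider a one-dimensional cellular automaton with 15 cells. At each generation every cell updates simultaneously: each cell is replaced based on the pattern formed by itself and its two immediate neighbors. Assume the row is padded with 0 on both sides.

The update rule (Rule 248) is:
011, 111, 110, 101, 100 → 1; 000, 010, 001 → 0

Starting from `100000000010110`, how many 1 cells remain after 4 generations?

5

010000000001111
001000000001111
000100000001111
000010000001111
count of 1: 5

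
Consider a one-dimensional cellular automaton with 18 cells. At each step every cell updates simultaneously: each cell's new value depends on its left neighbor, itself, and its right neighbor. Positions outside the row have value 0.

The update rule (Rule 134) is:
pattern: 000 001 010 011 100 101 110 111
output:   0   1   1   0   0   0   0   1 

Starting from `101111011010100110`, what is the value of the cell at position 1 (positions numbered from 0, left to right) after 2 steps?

100110000010101000
101000000110101000
position 1 holds 0

0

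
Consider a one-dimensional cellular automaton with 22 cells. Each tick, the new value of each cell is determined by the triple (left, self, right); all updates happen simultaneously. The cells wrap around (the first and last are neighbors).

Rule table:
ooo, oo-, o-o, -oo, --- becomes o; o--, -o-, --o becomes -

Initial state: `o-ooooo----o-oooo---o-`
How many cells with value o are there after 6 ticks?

20

-oooooo-oo--ooooo-o--o
oooooooooo--oooooo----
oooooooooo--oooooo-oo-
oooooooooo--oooooooooo
oooooooooo--oooooooooo  (fixed point — unchanged through tick 6)
count of o: 20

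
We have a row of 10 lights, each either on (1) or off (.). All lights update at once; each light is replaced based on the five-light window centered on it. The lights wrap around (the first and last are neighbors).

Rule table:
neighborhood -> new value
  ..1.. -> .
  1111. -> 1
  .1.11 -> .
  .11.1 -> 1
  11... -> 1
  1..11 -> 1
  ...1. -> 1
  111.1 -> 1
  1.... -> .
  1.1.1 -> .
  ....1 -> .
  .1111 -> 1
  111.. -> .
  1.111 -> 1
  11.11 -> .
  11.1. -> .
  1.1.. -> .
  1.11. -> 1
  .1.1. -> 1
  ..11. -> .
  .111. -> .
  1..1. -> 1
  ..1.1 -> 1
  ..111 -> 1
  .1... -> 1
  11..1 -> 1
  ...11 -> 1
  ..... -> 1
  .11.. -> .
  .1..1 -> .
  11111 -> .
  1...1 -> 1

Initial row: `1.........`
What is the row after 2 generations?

.1.11111.1
1..11.11..

1..11.11..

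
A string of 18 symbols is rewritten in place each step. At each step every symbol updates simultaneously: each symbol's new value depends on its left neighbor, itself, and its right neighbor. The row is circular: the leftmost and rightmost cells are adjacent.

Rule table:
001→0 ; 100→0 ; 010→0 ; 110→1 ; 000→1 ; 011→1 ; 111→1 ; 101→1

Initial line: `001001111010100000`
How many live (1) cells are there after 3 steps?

100001111101001111
101101111110001111
111111111110101111
count of 1: 16

16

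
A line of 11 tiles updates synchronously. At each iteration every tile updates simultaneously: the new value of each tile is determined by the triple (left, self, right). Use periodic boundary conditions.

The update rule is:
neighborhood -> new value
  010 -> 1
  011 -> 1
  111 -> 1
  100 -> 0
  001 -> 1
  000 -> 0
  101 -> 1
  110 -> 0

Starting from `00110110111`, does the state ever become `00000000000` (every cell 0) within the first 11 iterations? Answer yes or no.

01101101110
11011011100
10110111001
01101110011
11011100110
10111001101
01110011011
11100110110
11001101101
10011011011
00110110111
iteration 11 is 00110110111, still not uniform 0

no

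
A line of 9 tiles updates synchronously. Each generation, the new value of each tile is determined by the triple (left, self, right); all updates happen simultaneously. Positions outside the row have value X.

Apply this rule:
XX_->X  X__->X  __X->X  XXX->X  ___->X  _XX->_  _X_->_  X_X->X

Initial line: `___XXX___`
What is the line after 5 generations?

XXXXXXX_X

XXX_XXXXX
XXXX_XXXX
XXXXX_XXX
XXXXXX_XX
XXXXXXX_X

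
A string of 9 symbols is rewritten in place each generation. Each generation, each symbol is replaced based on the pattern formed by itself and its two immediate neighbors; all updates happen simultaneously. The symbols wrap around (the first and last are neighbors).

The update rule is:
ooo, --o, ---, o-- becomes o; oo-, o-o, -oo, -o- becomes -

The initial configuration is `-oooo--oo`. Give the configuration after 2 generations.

--oo-oo--
oo-----oo

oo-----oo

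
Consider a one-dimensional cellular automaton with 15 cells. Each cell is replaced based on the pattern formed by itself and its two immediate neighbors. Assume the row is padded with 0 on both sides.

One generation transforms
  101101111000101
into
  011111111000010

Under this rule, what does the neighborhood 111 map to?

1

At position 6 the neighborhood is 111; the next row has 1 there.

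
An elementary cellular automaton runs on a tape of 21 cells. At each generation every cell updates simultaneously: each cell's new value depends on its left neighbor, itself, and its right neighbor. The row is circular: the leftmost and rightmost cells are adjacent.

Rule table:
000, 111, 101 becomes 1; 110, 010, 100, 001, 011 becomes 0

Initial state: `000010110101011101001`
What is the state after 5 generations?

100111001100100000011

generation 1: 011001001010101010000
generation 2: 000000000101010100111
generation 3: 011111110010101000010
generation 4: 001111100001010011000
generation 5: 100111001100100000011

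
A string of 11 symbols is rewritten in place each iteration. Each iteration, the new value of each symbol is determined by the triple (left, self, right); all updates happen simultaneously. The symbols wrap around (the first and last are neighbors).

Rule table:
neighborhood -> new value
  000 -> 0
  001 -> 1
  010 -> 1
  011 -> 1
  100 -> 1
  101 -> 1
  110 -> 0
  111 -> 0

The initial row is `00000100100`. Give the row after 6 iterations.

00110111011

00001111110
00011000001
10110100011
01101110110
11011001101
00110111011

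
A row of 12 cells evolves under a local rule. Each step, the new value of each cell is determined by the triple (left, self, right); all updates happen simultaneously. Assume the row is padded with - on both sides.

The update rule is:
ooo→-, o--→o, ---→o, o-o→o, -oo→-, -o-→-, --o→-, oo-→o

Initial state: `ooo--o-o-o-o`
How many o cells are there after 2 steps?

6

--oo--o-o-o-
o--oo--o-o-o
count of o: 6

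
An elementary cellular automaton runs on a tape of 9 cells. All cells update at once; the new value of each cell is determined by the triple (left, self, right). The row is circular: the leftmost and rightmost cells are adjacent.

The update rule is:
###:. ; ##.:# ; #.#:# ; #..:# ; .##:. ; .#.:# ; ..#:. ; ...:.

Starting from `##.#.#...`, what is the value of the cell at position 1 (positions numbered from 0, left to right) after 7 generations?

.

generation 1: .######..
generation 2: ......##.
generation 3: .......##
generation 4: #.......#
generation 5: ##.......
generation 6: .##......
generation 7: ..##.....
position 1 holds .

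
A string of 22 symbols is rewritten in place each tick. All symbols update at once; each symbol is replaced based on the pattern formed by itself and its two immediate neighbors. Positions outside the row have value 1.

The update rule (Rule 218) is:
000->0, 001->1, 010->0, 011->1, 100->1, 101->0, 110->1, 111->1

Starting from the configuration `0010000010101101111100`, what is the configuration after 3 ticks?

1101000100001101111111
1100101010011101111111
1111000001111101111111

1111000001111101111111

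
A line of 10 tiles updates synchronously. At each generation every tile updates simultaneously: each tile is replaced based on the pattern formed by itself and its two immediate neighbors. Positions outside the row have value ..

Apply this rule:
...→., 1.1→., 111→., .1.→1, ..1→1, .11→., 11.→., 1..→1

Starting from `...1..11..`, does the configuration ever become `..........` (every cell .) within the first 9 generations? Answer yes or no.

..1111..1.
.1....1111
111..1....
...1111...
..1....1..
.111..111.
1...11...1
11.1..1.11
...1111...
generation 9 is ...1111..., still not uniform .

no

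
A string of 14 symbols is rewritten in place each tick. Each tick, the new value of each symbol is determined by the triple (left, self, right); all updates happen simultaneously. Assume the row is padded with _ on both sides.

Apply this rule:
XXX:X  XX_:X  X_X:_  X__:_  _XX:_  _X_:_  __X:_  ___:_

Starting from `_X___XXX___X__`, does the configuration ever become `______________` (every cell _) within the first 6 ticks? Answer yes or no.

tick 1: ______XX______
tick 2: _______X______
tick 3: ______________
all cells are _ at tick 3

yes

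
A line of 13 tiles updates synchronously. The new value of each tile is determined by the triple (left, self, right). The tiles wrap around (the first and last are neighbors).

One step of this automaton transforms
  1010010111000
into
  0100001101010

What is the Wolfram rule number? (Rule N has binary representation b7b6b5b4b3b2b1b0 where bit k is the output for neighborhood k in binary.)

105

position 8: 111 → 0  (bit 7 = 0)
position 9: 110 → 1  (bit 6 = 1)
position 1: 101 → 1  (bit 5 = 1)
position 3: 100 → 0  (bit 4 = 0)
position 7: 011 → 1  (bit 3 = 1)
position 0: 010 → 0  (bit 2 = 0)
position 4: 001 → 0  (bit 1 = 0)
position 11: 000 → 1  (bit 0 = 1)
bits b7..b0 = 01101001 = 105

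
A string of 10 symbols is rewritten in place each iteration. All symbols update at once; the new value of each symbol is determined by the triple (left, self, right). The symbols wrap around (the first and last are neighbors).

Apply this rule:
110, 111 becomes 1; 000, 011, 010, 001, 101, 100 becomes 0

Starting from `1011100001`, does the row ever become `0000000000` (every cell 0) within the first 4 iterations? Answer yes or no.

1001100000
0000100000
0000000000
all cells are 0 at iteration 3

yes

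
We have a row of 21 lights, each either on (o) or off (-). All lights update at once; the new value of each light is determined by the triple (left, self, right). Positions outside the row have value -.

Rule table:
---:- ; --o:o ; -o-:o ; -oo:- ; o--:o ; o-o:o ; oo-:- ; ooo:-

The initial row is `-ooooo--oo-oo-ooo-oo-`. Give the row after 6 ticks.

oo-oooo---o-ooo-ooo--

tick 1: o-----oo--o--o---o--o
tick 2: oo---o--ooooooo-ooooo
tick 3: --o-oooo-------o-----
tick 4: -ooo----o-----ooo----
tick 5: o---o--ooo---o---o---
tick 6: oo-oooo---o-ooo-ooo--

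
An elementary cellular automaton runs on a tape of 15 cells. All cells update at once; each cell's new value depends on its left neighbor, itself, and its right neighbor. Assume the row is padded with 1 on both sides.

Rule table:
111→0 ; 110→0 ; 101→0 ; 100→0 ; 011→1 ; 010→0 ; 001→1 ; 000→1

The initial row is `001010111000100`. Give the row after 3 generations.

010000100011001
000111001110011
011100011000110

011100011000110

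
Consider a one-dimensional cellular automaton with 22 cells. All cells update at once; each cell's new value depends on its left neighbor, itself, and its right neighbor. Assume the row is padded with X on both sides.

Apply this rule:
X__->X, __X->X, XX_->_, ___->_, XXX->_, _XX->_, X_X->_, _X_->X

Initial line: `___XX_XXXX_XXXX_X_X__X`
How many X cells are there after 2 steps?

step 1: X_X_____________X_XXX_
step 2: __XX___________XX_____
count of X: 4

4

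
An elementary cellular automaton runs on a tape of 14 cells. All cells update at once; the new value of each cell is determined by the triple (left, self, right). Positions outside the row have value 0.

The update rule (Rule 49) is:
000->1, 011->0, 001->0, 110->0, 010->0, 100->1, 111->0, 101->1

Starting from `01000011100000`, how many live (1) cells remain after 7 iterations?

10

00111000011111
10000111000000
01110000111111
00001110000000
11100001111111
00011100000000
11000011111111
count of 1: 10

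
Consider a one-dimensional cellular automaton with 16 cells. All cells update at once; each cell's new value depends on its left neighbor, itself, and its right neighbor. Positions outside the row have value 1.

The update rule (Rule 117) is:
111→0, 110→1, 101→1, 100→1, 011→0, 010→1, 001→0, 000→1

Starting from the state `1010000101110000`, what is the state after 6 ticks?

1111110110011110
0000011011000011
1111001101111000
0001100110001110
1100110011100011
0110011000111000

0110011000111000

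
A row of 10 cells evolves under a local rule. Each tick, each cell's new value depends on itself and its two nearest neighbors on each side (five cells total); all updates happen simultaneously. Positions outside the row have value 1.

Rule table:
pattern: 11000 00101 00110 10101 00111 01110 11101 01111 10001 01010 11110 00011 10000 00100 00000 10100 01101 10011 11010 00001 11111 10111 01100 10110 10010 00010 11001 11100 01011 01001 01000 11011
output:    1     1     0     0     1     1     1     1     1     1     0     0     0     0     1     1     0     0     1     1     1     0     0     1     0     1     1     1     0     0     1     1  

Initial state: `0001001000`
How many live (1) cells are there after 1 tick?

1110000110
count of 1: 5

5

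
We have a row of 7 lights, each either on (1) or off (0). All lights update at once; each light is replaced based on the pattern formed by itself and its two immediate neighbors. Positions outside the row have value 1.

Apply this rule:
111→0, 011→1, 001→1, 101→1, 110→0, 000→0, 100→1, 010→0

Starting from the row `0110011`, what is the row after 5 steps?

1011011

step 1: 1101110
step 2: 0011001
step 3: 1110111
step 4: 0001100
step 5: 1011011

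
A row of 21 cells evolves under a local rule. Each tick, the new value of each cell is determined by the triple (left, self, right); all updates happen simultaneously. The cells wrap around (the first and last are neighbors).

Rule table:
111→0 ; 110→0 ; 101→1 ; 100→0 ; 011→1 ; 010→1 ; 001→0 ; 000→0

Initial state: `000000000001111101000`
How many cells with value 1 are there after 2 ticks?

000000000001000011000
000000000001000010000
count of 1: 2

2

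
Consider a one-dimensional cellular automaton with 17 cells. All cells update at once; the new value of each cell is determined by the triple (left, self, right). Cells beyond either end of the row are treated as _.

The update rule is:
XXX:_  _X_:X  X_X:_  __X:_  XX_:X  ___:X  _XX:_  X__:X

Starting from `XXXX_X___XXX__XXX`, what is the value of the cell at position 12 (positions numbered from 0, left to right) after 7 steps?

step 1: ___X_XXX___XX___X
step 2: XX_X___XXX__XXX_X
step 3: _X_XXX___XX___X_X
step 4: _X___XXX__XXX_X_X
step 5: _XXX___XX___X_X_X
step 6: ___XXX__XXX_X_X_X
step 7: XX___XX___X_X_X_X
position 12 holds X

X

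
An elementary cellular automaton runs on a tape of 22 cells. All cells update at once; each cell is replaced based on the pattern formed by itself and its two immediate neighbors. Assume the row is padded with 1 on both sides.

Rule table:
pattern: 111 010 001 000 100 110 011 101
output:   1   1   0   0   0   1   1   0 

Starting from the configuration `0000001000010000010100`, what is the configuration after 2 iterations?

0000001000010000010100

0000001000010000010100  (fixed point — unchanged through iteration 2)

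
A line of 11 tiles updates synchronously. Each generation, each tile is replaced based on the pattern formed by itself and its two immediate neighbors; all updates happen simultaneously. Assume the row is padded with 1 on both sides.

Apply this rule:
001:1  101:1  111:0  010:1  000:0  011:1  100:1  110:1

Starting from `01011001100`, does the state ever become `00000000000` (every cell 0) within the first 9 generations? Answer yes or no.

yes

11111111111
00000000000
all cells are 0 at generation 2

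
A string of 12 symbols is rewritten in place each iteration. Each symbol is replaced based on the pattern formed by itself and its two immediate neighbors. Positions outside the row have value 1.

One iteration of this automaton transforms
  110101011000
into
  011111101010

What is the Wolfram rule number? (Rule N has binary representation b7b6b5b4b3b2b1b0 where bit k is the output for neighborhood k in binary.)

101

position 0: 111 → 0  (bit 7 = 0)
position 1: 110 → 1  (bit 6 = 1)
position 2: 101 → 1  (bit 5 = 1)
position 9: 100 → 0  (bit 4 = 0)
position 7: 011 → 0  (bit 3 = 0)
position 3: 010 → 1  (bit 2 = 1)
position 11: 001 → 0  (bit 1 = 0)
position 10: 000 → 1  (bit 0 = 1)
bits b7..b0 = 01100101 = 101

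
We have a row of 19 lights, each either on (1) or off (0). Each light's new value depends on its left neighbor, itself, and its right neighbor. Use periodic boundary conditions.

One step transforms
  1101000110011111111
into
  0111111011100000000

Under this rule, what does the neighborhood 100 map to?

1

At position 4 the neighborhood is 100; the next row has 1 there.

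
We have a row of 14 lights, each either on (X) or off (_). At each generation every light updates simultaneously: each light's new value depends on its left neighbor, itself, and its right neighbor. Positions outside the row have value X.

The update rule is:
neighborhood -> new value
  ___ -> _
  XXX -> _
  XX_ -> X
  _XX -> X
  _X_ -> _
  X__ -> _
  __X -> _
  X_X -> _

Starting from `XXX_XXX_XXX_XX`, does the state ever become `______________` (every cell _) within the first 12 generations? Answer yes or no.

__X_X_X_X_X_X_
______________
all cells are _ at generation 2

yes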